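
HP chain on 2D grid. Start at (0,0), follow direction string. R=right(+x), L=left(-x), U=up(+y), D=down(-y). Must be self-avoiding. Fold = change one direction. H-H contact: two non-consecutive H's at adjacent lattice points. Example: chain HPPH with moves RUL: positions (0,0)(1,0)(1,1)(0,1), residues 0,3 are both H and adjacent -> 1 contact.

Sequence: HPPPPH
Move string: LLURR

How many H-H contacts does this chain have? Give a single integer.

Answer: 1

Derivation:
Positions: [(0, 0), (-1, 0), (-2, 0), (-2, 1), (-1, 1), (0, 1)]
H-H contact: residue 0 @(0,0) - residue 5 @(0, 1)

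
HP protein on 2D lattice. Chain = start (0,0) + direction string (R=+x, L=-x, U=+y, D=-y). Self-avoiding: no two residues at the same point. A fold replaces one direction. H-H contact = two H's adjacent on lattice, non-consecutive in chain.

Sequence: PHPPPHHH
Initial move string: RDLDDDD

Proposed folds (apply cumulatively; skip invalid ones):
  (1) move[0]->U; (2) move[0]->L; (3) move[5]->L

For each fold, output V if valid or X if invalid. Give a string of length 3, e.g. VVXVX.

Answer: XVV

Derivation:
Initial: RDLDDDD -> [(0, 0), (1, 0), (1, -1), (0, -1), (0, -2), (0, -3), (0, -4), (0, -5)]
Fold 1: move[0]->U => UDLDDDD INVALID (collision), skipped
Fold 2: move[0]->L => LDLDDDD VALID
Fold 3: move[5]->L => LDLDDLD VALID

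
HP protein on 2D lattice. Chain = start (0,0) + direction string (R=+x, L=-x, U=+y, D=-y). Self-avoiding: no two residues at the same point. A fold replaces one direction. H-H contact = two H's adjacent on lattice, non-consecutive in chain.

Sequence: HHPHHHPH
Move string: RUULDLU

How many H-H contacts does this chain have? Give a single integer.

Positions: [(0, 0), (1, 0), (1, 1), (1, 2), (0, 2), (0, 1), (-1, 1), (-1, 2)]
H-H contact: residue 0 @(0,0) - residue 5 @(0, 1)
H-H contact: residue 4 @(0,2) - residue 7 @(-1, 2)

Answer: 2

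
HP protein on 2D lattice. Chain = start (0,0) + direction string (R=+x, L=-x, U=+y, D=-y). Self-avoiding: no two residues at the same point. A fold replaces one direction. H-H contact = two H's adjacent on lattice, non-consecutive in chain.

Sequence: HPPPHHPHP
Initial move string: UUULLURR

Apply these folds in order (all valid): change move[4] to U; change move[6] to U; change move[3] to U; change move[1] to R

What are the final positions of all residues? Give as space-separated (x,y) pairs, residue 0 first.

Initial moves: UUULLURR
Fold: move[4]->U => UUULUURR (positions: [(0, 0), (0, 1), (0, 2), (0, 3), (-1, 3), (-1, 4), (-1, 5), (0, 5), (1, 5)])
Fold: move[6]->U => UUULUUUR (positions: [(0, 0), (0, 1), (0, 2), (0, 3), (-1, 3), (-1, 4), (-1, 5), (-1, 6), (0, 6)])
Fold: move[3]->U => UUUUUUUR (positions: [(0, 0), (0, 1), (0, 2), (0, 3), (0, 4), (0, 5), (0, 6), (0, 7), (1, 7)])
Fold: move[1]->R => URUUUUUR (positions: [(0, 0), (0, 1), (1, 1), (1, 2), (1, 3), (1, 4), (1, 5), (1, 6), (2, 6)])

Answer: (0,0) (0,1) (1,1) (1,2) (1,3) (1,4) (1,5) (1,6) (2,6)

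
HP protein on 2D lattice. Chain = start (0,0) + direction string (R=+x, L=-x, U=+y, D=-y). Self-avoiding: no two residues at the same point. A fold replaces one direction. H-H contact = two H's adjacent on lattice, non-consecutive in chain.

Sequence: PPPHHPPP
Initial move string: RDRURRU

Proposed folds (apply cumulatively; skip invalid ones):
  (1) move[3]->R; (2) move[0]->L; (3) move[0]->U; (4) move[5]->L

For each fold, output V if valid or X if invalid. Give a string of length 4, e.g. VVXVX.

Initial: RDRURRU -> [(0, 0), (1, 0), (1, -1), (2, -1), (2, 0), (3, 0), (4, 0), (4, 1)]
Fold 1: move[3]->R => RDRRRRU VALID
Fold 2: move[0]->L => LDRRRRU VALID
Fold 3: move[0]->U => UDRRRRU INVALID (collision), skipped
Fold 4: move[5]->L => LDRRRLU INVALID (collision), skipped

Answer: VVXX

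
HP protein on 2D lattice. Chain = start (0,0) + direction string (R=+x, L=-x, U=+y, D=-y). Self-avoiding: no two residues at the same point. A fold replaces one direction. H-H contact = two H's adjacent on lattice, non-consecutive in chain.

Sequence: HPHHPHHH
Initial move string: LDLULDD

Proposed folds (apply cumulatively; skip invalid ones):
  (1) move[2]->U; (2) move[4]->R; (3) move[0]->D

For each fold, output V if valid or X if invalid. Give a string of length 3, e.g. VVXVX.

Initial: LDLULDD -> [(0, 0), (-1, 0), (-1, -1), (-2, -1), (-2, 0), (-3, 0), (-3, -1), (-3, -2)]
Fold 1: move[2]->U => LDUULDD INVALID (collision), skipped
Fold 2: move[4]->R => LDLURDD INVALID (collision), skipped
Fold 3: move[0]->D => DDLULDD VALID

Answer: XXV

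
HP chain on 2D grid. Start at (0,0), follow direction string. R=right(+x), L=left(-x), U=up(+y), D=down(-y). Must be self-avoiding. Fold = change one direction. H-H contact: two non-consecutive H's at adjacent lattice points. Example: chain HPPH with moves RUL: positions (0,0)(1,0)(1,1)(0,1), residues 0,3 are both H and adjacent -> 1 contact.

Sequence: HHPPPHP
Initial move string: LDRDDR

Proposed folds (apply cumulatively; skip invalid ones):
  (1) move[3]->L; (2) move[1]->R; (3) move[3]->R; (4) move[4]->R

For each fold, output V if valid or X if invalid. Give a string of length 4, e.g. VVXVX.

Initial: LDRDDR -> [(0, 0), (-1, 0), (-1, -1), (0, -1), (0, -2), (0, -3), (1, -3)]
Fold 1: move[3]->L => LDRLDR INVALID (collision), skipped
Fold 2: move[1]->R => LRRDDR INVALID (collision), skipped
Fold 3: move[3]->R => LDRRDR VALID
Fold 4: move[4]->R => LDRRRR VALID

Answer: XXVV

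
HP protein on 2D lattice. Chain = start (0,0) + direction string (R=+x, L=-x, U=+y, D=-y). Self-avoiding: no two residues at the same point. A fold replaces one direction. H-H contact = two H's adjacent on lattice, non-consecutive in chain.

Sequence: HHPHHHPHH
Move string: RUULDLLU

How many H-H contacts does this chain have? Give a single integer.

Answer: 1

Derivation:
Positions: [(0, 0), (1, 0), (1, 1), (1, 2), (0, 2), (0, 1), (-1, 1), (-2, 1), (-2, 2)]
H-H contact: residue 0 @(0,0) - residue 5 @(0, 1)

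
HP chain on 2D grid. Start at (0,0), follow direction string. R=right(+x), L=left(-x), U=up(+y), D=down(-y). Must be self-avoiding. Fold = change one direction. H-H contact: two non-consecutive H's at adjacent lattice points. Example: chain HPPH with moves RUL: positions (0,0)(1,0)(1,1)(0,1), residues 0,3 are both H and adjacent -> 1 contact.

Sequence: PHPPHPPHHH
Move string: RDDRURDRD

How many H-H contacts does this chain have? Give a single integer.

Positions: [(0, 0), (1, 0), (1, -1), (1, -2), (2, -2), (2, -1), (3, -1), (3, -2), (4, -2), (4, -3)]
H-H contact: residue 4 @(2,-2) - residue 7 @(3, -2)

Answer: 1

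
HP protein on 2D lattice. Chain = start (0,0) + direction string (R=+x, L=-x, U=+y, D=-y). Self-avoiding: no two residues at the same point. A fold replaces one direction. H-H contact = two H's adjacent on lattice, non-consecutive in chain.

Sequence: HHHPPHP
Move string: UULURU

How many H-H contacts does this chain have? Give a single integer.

Positions: [(0, 0), (0, 1), (0, 2), (-1, 2), (-1, 3), (0, 3), (0, 4)]
H-H contact: residue 2 @(0,2) - residue 5 @(0, 3)

Answer: 1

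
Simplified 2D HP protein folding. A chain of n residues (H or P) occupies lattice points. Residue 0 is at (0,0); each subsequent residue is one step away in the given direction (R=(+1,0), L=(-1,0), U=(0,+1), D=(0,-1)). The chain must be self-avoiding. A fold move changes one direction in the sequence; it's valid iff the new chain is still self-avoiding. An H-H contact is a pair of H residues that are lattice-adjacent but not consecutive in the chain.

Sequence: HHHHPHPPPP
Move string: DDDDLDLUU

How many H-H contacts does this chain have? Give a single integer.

Answer: 0

Derivation:
Positions: [(0, 0), (0, -1), (0, -2), (0, -3), (0, -4), (-1, -4), (-1, -5), (-2, -5), (-2, -4), (-2, -3)]
No H-H contacts found.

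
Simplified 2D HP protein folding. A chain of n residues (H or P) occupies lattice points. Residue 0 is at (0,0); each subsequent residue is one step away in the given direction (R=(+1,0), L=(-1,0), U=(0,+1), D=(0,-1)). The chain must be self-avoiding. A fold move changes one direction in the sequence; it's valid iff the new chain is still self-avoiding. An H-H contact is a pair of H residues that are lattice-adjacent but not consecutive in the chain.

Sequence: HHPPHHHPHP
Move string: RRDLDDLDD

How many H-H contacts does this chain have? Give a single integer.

Positions: [(0, 0), (1, 0), (2, 0), (2, -1), (1, -1), (1, -2), (1, -3), (0, -3), (0, -4), (0, -5)]
H-H contact: residue 1 @(1,0) - residue 4 @(1, -1)

Answer: 1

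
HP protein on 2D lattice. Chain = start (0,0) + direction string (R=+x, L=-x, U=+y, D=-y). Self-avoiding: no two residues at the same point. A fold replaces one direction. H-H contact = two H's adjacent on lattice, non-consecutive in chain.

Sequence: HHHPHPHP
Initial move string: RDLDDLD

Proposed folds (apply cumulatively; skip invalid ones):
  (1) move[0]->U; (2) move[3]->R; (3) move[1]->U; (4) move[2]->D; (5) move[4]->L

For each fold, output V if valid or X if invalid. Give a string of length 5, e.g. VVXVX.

Initial: RDLDDLD -> [(0, 0), (1, 0), (1, -1), (0, -1), (0, -2), (0, -3), (-1, -3), (-1, -4)]
Fold 1: move[0]->U => UDLDDLD INVALID (collision), skipped
Fold 2: move[3]->R => RDLRDLD INVALID (collision), skipped
Fold 3: move[1]->U => RULDDLD INVALID (collision), skipped
Fold 4: move[2]->D => RDDDDLD VALID
Fold 5: move[4]->L => RDDDLLD VALID

Answer: XXXVV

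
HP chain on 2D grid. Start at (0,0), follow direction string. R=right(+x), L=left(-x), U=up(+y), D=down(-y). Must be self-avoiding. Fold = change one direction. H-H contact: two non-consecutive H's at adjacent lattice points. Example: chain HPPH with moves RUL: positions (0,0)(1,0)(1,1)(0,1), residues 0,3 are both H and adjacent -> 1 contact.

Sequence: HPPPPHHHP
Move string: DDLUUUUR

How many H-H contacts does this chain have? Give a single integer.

Answer: 1

Derivation:
Positions: [(0, 0), (0, -1), (0, -2), (-1, -2), (-1, -1), (-1, 0), (-1, 1), (-1, 2), (0, 2)]
H-H contact: residue 0 @(0,0) - residue 5 @(-1, 0)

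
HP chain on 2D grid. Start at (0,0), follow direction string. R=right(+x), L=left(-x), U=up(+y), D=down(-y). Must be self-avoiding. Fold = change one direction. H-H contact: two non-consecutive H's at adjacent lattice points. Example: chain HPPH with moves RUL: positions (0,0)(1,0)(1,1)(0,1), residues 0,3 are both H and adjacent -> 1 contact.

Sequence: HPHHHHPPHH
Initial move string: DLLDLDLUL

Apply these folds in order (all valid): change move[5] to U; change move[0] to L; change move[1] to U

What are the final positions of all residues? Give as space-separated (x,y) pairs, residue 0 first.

Initial moves: DLLDLDLUL
Fold: move[5]->U => DLLDLULUL (positions: [(0, 0), (0, -1), (-1, -1), (-2, -1), (-2, -2), (-3, -2), (-3, -1), (-4, -1), (-4, 0), (-5, 0)])
Fold: move[0]->L => LLLDLULUL (positions: [(0, 0), (-1, 0), (-2, 0), (-3, 0), (-3, -1), (-4, -1), (-4, 0), (-5, 0), (-5, 1), (-6, 1)])
Fold: move[1]->U => LULDLULUL (positions: [(0, 0), (-1, 0), (-1, 1), (-2, 1), (-2, 0), (-3, 0), (-3, 1), (-4, 1), (-4, 2), (-5, 2)])

Answer: (0,0) (-1,0) (-1,1) (-2,1) (-2,0) (-3,0) (-3,1) (-4,1) (-4,2) (-5,2)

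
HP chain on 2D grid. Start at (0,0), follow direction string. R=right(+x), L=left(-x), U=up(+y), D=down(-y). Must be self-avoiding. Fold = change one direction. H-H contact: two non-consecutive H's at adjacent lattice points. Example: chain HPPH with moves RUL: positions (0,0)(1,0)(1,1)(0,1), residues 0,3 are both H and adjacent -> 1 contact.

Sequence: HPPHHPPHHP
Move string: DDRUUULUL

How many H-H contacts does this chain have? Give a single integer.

Positions: [(0, 0), (0, -1), (0, -2), (1, -2), (1, -1), (1, 0), (1, 1), (0, 1), (0, 2), (-1, 2)]
H-H contact: residue 0 @(0,0) - residue 7 @(0, 1)

Answer: 1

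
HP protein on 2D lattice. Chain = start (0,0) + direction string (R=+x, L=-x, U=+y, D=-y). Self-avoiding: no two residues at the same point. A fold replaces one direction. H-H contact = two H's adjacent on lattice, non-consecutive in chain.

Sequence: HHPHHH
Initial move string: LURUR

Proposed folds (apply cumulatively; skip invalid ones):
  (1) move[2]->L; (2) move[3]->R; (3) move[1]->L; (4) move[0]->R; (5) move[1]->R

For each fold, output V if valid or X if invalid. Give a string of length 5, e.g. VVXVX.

Initial: LURUR -> [(0, 0), (-1, 0), (-1, 1), (0, 1), (0, 2), (1, 2)]
Fold 1: move[2]->L => LULUR VALID
Fold 2: move[3]->R => LULRR INVALID (collision), skipped
Fold 3: move[1]->L => LLLUR VALID
Fold 4: move[0]->R => RLLUR INVALID (collision), skipped
Fold 5: move[1]->R => LRLUR INVALID (collision), skipped

Answer: VXVXX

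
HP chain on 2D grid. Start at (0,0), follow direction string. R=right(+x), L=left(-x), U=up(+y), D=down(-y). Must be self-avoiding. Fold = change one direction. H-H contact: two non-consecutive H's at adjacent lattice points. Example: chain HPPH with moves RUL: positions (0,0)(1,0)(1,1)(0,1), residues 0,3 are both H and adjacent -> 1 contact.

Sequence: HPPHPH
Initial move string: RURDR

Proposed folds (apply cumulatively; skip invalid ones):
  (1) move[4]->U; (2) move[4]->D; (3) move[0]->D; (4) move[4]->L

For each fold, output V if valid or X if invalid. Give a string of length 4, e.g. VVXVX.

Answer: XVXX

Derivation:
Initial: RURDR -> [(0, 0), (1, 0), (1, 1), (2, 1), (2, 0), (3, 0)]
Fold 1: move[4]->U => RURDU INVALID (collision), skipped
Fold 2: move[4]->D => RURDD VALID
Fold 3: move[0]->D => DURDD INVALID (collision), skipped
Fold 4: move[4]->L => RURDL INVALID (collision), skipped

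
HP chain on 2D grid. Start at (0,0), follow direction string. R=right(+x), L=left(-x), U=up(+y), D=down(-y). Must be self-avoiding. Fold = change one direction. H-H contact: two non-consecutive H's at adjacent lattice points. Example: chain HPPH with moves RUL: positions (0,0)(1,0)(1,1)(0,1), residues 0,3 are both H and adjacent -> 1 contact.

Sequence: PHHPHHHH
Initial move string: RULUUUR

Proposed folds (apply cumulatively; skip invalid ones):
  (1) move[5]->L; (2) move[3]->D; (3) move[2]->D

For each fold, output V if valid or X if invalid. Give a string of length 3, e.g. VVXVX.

Answer: XXX

Derivation:
Initial: RULUUUR -> [(0, 0), (1, 0), (1, 1), (0, 1), (0, 2), (0, 3), (0, 4), (1, 4)]
Fold 1: move[5]->L => RULUULR INVALID (collision), skipped
Fold 2: move[3]->D => RULDUUR INVALID (collision), skipped
Fold 3: move[2]->D => RUDUUUR INVALID (collision), skipped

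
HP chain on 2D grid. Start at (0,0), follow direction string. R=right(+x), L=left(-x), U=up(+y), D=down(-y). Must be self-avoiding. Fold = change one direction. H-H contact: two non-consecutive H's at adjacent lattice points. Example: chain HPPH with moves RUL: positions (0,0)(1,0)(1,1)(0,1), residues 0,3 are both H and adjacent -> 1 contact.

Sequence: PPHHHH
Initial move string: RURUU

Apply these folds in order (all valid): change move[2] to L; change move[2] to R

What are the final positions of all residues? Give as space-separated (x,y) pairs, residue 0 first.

Initial moves: RURUU
Fold: move[2]->L => RULUU (positions: [(0, 0), (1, 0), (1, 1), (0, 1), (0, 2), (0, 3)])
Fold: move[2]->R => RURUU (positions: [(0, 0), (1, 0), (1, 1), (2, 1), (2, 2), (2, 3)])

Answer: (0,0) (1,0) (1,1) (2,1) (2,2) (2,3)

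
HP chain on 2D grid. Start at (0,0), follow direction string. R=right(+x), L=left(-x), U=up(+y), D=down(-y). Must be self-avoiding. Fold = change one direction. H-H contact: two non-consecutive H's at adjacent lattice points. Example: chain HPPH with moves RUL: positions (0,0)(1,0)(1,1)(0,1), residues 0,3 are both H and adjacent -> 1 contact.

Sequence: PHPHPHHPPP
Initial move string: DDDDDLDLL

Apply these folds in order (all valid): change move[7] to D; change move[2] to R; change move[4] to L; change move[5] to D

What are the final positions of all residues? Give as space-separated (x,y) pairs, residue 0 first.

Answer: (0,0) (0,-1) (0,-2) (1,-2) (1,-3) (0,-3) (0,-4) (0,-5) (0,-6) (-1,-6)

Derivation:
Initial moves: DDDDDLDLL
Fold: move[7]->D => DDDDDLDDL (positions: [(0, 0), (0, -1), (0, -2), (0, -3), (0, -4), (0, -5), (-1, -5), (-1, -6), (-1, -7), (-2, -7)])
Fold: move[2]->R => DDRDDLDDL (positions: [(0, 0), (0, -1), (0, -2), (1, -2), (1, -3), (1, -4), (0, -4), (0, -5), (0, -6), (-1, -6)])
Fold: move[4]->L => DDRDLLDDL (positions: [(0, 0), (0, -1), (0, -2), (1, -2), (1, -3), (0, -3), (-1, -3), (-1, -4), (-1, -5), (-2, -5)])
Fold: move[5]->D => DDRDLDDDL (positions: [(0, 0), (0, -1), (0, -2), (1, -2), (1, -3), (0, -3), (0, -4), (0, -5), (0, -6), (-1, -6)])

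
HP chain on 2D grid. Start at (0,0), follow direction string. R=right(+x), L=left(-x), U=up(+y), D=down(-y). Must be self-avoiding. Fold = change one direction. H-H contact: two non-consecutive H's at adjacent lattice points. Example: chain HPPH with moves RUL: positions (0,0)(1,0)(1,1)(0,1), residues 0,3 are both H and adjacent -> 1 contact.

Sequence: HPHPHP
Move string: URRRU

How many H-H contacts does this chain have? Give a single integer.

Positions: [(0, 0), (0, 1), (1, 1), (2, 1), (3, 1), (3, 2)]
No H-H contacts found.

Answer: 0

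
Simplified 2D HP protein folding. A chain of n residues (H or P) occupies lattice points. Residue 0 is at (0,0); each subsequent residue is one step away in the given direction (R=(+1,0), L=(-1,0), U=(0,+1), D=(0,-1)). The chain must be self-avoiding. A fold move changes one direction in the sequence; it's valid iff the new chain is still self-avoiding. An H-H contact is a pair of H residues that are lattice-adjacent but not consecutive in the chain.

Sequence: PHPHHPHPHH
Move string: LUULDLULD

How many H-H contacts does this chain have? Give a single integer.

Positions: [(0, 0), (-1, 0), (-1, 1), (-1, 2), (-2, 2), (-2, 1), (-3, 1), (-3, 2), (-4, 2), (-4, 1)]
H-H contact: residue 6 @(-3,1) - residue 9 @(-4, 1)

Answer: 1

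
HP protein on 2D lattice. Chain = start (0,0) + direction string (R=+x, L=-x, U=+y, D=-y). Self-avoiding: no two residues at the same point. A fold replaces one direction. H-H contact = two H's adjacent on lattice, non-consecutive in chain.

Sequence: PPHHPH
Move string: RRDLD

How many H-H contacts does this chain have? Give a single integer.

Positions: [(0, 0), (1, 0), (2, 0), (2, -1), (1, -1), (1, -2)]
No H-H contacts found.

Answer: 0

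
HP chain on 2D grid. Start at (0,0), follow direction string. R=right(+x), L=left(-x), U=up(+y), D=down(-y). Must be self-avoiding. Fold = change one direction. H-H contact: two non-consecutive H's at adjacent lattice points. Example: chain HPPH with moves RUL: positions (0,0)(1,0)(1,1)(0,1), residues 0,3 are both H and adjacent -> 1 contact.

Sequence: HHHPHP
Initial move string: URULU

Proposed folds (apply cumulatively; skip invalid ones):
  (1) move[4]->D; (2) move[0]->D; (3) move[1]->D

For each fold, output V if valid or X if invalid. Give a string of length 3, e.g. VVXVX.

Answer: XXX

Derivation:
Initial: URULU -> [(0, 0), (0, 1), (1, 1), (1, 2), (0, 2), (0, 3)]
Fold 1: move[4]->D => URULD INVALID (collision), skipped
Fold 2: move[0]->D => DRULU INVALID (collision), skipped
Fold 3: move[1]->D => UDULU INVALID (collision), skipped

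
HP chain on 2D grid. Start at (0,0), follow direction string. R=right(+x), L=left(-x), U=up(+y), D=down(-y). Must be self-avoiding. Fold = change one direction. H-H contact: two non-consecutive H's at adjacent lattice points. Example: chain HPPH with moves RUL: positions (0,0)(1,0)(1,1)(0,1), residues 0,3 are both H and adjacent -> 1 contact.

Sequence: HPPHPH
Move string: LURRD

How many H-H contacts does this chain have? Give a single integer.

Positions: [(0, 0), (-1, 0), (-1, 1), (0, 1), (1, 1), (1, 0)]
H-H contact: residue 0 @(0,0) - residue 5 @(1, 0)
H-H contact: residue 0 @(0,0) - residue 3 @(0, 1)

Answer: 2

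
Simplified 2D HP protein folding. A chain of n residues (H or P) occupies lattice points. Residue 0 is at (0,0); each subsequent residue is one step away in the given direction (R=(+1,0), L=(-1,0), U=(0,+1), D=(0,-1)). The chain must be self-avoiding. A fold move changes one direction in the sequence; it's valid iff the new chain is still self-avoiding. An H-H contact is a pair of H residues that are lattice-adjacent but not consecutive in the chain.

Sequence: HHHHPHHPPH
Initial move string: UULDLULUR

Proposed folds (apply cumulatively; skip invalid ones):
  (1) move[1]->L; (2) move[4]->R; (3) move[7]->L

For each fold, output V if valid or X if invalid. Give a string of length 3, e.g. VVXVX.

Answer: VXX

Derivation:
Initial: UULDLULUR -> [(0, 0), (0, 1), (0, 2), (-1, 2), (-1, 1), (-2, 1), (-2, 2), (-3, 2), (-3, 3), (-2, 3)]
Fold 1: move[1]->L => ULLDLULUR VALID
Fold 2: move[4]->R => ULLDRULUR INVALID (collision), skipped
Fold 3: move[7]->L => ULLDLULLR INVALID (collision), skipped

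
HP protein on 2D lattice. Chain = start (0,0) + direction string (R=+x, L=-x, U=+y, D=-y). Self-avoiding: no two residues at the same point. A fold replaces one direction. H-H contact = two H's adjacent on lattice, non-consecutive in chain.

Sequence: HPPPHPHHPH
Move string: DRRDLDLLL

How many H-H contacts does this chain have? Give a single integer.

Positions: [(0, 0), (0, -1), (1, -1), (2, -1), (2, -2), (1, -2), (1, -3), (0, -3), (-1, -3), (-2, -3)]
No H-H contacts found.

Answer: 0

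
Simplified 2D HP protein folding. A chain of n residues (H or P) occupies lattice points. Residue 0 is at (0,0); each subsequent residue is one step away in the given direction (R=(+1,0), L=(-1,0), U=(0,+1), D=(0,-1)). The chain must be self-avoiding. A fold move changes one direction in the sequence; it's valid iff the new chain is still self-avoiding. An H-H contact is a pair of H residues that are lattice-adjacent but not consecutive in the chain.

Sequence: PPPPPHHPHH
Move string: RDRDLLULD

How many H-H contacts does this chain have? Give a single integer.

Answer: 1

Derivation:
Positions: [(0, 0), (1, 0), (1, -1), (2, -1), (2, -2), (1, -2), (0, -2), (0, -1), (-1, -1), (-1, -2)]
H-H contact: residue 6 @(0,-2) - residue 9 @(-1, -2)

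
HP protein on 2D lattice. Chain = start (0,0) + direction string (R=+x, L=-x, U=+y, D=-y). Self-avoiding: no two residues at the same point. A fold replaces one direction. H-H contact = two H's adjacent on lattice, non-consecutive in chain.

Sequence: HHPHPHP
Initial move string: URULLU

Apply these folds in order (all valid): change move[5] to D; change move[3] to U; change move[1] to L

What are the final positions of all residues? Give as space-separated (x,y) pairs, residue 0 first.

Answer: (0,0) (0,1) (-1,1) (-1,2) (-1,3) (-2,3) (-2,2)

Derivation:
Initial moves: URULLU
Fold: move[5]->D => URULLD (positions: [(0, 0), (0, 1), (1, 1), (1, 2), (0, 2), (-1, 2), (-1, 1)])
Fold: move[3]->U => URUULD (positions: [(0, 0), (0, 1), (1, 1), (1, 2), (1, 3), (0, 3), (0, 2)])
Fold: move[1]->L => ULUULD (positions: [(0, 0), (0, 1), (-1, 1), (-1, 2), (-1, 3), (-2, 3), (-2, 2)])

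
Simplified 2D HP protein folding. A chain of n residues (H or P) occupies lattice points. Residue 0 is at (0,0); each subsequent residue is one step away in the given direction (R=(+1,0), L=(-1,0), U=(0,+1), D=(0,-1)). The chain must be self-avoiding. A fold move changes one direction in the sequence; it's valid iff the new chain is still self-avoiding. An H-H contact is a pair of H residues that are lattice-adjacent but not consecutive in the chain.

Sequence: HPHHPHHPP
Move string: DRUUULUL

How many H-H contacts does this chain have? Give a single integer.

Positions: [(0, 0), (0, -1), (1, -1), (1, 0), (1, 1), (1, 2), (0, 2), (0, 3), (-1, 3)]
H-H contact: residue 0 @(0,0) - residue 3 @(1, 0)

Answer: 1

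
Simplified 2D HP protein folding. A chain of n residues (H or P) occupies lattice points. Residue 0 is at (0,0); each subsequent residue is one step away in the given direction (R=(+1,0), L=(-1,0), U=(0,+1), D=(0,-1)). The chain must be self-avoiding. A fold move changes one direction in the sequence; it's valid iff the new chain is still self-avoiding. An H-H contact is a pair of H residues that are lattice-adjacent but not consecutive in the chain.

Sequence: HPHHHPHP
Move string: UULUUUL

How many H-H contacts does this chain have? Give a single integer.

Positions: [(0, 0), (0, 1), (0, 2), (-1, 2), (-1, 3), (-1, 4), (-1, 5), (-2, 5)]
No H-H contacts found.

Answer: 0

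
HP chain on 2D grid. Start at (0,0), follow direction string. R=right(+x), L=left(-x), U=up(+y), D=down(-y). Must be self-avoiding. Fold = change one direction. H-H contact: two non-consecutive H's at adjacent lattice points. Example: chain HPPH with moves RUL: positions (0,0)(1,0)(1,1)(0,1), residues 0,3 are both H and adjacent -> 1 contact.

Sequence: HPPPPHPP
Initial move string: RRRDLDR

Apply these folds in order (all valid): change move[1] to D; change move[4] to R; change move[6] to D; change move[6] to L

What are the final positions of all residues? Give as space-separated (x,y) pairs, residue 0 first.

Initial moves: RRRDLDR
Fold: move[1]->D => RDRDLDR (positions: [(0, 0), (1, 0), (1, -1), (2, -1), (2, -2), (1, -2), (1, -3), (2, -3)])
Fold: move[4]->R => RDRDRDR (positions: [(0, 0), (1, 0), (1, -1), (2, -1), (2, -2), (3, -2), (3, -3), (4, -3)])
Fold: move[6]->D => RDRDRDD (positions: [(0, 0), (1, 0), (1, -1), (2, -1), (2, -2), (3, -2), (3, -3), (3, -4)])
Fold: move[6]->L => RDRDRDL (positions: [(0, 0), (1, 0), (1, -1), (2, -1), (2, -2), (3, -2), (3, -3), (2, -3)])

Answer: (0,0) (1,0) (1,-1) (2,-1) (2,-2) (3,-2) (3,-3) (2,-3)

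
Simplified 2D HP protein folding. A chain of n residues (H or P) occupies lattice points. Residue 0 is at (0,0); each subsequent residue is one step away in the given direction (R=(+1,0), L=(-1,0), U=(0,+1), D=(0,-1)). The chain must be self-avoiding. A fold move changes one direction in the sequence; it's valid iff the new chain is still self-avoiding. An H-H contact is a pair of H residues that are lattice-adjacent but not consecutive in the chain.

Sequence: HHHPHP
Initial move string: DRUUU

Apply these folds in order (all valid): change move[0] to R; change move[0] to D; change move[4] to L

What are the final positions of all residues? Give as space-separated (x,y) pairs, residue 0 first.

Answer: (0,0) (0,-1) (1,-1) (1,0) (1,1) (0,1)

Derivation:
Initial moves: DRUUU
Fold: move[0]->R => RRUUU (positions: [(0, 0), (1, 0), (2, 0), (2, 1), (2, 2), (2, 3)])
Fold: move[0]->D => DRUUU (positions: [(0, 0), (0, -1), (1, -1), (1, 0), (1, 1), (1, 2)])
Fold: move[4]->L => DRUUL (positions: [(0, 0), (0, -1), (1, -1), (1, 0), (1, 1), (0, 1)])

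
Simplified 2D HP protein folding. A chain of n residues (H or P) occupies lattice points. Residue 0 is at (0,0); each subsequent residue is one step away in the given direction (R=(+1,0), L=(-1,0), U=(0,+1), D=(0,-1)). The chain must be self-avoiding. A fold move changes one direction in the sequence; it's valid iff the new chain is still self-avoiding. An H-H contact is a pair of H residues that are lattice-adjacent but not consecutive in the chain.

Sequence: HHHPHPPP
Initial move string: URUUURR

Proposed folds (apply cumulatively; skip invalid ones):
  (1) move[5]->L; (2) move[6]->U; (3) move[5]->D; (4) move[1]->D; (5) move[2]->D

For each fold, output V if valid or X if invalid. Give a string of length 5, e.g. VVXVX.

Initial: URUUURR -> [(0, 0), (0, 1), (1, 1), (1, 2), (1, 3), (1, 4), (2, 4), (3, 4)]
Fold 1: move[5]->L => URUUULR INVALID (collision), skipped
Fold 2: move[6]->U => URUUURU VALID
Fold 3: move[5]->D => URUUUDU INVALID (collision), skipped
Fold 4: move[1]->D => UDUUURU INVALID (collision), skipped
Fold 5: move[2]->D => URDUURU INVALID (collision), skipped

Answer: XVXXX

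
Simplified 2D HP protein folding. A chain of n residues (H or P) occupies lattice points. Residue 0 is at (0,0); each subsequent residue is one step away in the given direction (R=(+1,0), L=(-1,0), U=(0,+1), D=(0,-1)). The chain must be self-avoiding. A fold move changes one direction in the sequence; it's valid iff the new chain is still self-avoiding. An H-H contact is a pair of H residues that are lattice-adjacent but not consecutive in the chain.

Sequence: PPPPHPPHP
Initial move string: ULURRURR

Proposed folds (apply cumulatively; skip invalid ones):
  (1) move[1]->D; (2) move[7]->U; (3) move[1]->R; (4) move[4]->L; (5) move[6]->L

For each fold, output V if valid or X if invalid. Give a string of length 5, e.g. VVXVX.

Initial: ULURRURR -> [(0, 0), (0, 1), (-1, 1), (-1, 2), (0, 2), (1, 2), (1, 3), (2, 3), (3, 3)]
Fold 1: move[1]->D => UDURRURR INVALID (collision), skipped
Fold 2: move[7]->U => ULURRURU VALID
Fold 3: move[1]->R => URURRURU VALID
Fold 4: move[4]->L => URURLURU INVALID (collision), skipped
Fold 5: move[6]->L => URURRULU VALID

Answer: XVVXV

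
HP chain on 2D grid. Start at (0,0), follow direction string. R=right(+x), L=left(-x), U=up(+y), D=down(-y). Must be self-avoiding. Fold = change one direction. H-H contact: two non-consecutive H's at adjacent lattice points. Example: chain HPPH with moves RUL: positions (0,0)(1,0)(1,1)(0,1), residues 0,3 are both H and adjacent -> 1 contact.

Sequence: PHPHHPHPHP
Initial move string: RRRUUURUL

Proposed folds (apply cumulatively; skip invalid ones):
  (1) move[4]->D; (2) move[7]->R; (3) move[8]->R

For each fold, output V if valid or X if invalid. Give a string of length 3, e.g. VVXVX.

Initial: RRRUUURUL -> [(0, 0), (1, 0), (2, 0), (3, 0), (3, 1), (3, 2), (3, 3), (4, 3), (4, 4), (3, 4)]
Fold 1: move[4]->D => RRRUDURUL INVALID (collision), skipped
Fold 2: move[7]->R => RRRUUURRL INVALID (collision), skipped
Fold 3: move[8]->R => RRRUUURUR VALID

Answer: XXV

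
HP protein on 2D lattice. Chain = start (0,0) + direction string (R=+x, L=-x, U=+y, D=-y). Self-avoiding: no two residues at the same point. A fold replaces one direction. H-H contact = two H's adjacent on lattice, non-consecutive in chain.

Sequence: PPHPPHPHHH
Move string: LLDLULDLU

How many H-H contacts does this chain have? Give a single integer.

Answer: 1

Derivation:
Positions: [(0, 0), (-1, 0), (-2, 0), (-2, -1), (-3, -1), (-3, 0), (-4, 0), (-4, -1), (-5, -1), (-5, 0)]
H-H contact: residue 2 @(-2,0) - residue 5 @(-3, 0)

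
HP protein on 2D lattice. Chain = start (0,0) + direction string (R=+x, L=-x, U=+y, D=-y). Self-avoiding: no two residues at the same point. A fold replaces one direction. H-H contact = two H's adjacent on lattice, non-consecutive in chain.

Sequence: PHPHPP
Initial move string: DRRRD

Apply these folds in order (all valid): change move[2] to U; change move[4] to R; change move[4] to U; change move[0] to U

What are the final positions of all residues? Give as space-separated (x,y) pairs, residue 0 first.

Initial moves: DRRRD
Fold: move[2]->U => DRURD (positions: [(0, 0), (0, -1), (1, -1), (1, 0), (2, 0), (2, -1)])
Fold: move[4]->R => DRURR (positions: [(0, 0), (0, -1), (1, -1), (1, 0), (2, 0), (3, 0)])
Fold: move[4]->U => DRURU (positions: [(0, 0), (0, -1), (1, -1), (1, 0), (2, 0), (2, 1)])
Fold: move[0]->U => URURU (positions: [(0, 0), (0, 1), (1, 1), (1, 2), (2, 2), (2, 3)])

Answer: (0,0) (0,1) (1,1) (1,2) (2,2) (2,3)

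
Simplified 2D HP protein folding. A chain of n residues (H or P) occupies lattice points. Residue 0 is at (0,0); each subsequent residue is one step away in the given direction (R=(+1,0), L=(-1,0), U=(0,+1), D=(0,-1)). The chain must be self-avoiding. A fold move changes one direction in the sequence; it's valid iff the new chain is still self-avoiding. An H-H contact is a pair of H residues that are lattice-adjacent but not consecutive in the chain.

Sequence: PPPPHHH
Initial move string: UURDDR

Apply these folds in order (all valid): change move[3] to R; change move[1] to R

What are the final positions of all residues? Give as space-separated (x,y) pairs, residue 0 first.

Answer: (0,0) (0,1) (1,1) (2,1) (3,1) (3,0) (4,0)

Derivation:
Initial moves: UURDDR
Fold: move[3]->R => UURRDR (positions: [(0, 0), (0, 1), (0, 2), (1, 2), (2, 2), (2, 1), (3, 1)])
Fold: move[1]->R => URRRDR (positions: [(0, 0), (0, 1), (1, 1), (2, 1), (3, 1), (3, 0), (4, 0)])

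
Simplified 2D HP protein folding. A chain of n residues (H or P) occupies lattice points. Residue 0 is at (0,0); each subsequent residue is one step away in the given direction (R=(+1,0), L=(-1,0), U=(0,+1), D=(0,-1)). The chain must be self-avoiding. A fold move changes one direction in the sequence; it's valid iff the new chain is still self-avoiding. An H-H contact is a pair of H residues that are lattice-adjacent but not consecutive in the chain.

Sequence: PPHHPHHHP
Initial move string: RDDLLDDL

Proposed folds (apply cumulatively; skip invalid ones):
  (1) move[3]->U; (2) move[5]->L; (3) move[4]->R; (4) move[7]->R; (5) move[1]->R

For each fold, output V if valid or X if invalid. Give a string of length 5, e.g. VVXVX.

Answer: XVXVV

Derivation:
Initial: RDDLLDDL -> [(0, 0), (1, 0), (1, -1), (1, -2), (0, -2), (-1, -2), (-1, -3), (-1, -4), (-2, -4)]
Fold 1: move[3]->U => RDDULDDL INVALID (collision), skipped
Fold 2: move[5]->L => RDDLLLDL VALID
Fold 3: move[4]->R => RDDLRLDL INVALID (collision), skipped
Fold 4: move[7]->R => RDDLLLDR VALID
Fold 5: move[1]->R => RRDLLLDR VALID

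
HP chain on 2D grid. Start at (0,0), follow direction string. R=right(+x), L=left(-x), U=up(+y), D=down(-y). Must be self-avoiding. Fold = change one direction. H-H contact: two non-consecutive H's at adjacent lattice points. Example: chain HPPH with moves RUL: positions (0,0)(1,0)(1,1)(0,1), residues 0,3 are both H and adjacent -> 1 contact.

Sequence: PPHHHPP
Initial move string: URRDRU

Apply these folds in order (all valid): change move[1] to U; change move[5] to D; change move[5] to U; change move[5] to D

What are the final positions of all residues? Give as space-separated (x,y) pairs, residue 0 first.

Answer: (0,0) (0,1) (0,2) (1,2) (1,1) (2,1) (2,0)

Derivation:
Initial moves: URRDRU
Fold: move[1]->U => UURDRU (positions: [(0, 0), (0, 1), (0, 2), (1, 2), (1, 1), (2, 1), (2, 2)])
Fold: move[5]->D => UURDRD (positions: [(0, 0), (0, 1), (0, 2), (1, 2), (1, 1), (2, 1), (2, 0)])
Fold: move[5]->U => UURDRU (positions: [(0, 0), (0, 1), (0, 2), (1, 2), (1, 1), (2, 1), (2, 2)])
Fold: move[5]->D => UURDRD (positions: [(0, 0), (0, 1), (0, 2), (1, 2), (1, 1), (2, 1), (2, 0)])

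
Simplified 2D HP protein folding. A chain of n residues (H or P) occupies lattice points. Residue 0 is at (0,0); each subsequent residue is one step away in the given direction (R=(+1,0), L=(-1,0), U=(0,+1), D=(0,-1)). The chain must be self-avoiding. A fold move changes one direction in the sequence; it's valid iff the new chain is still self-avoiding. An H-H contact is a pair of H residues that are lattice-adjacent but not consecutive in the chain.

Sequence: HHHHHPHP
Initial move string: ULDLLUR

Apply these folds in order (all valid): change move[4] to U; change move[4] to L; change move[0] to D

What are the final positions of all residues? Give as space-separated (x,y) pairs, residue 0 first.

Answer: (0,0) (0,-1) (-1,-1) (-1,-2) (-2,-2) (-3,-2) (-3,-1) (-2,-1)

Derivation:
Initial moves: ULDLLUR
Fold: move[4]->U => ULDLUUR (positions: [(0, 0), (0, 1), (-1, 1), (-1, 0), (-2, 0), (-2, 1), (-2, 2), (-1, 2)])
Fold: move[4]->L => ULDLLUR (positions: [(0, 0), (0, 1), (-1, 1), (-1, 0), (-2, 0), (-3, 0), (-3, 1), (-2, 1)])
Fold: move[0]->D => DLDLLUR (positions: [(0, 0), (0, -1), (-1, -1), (-1, -2), (-2, -2), (-3, -2), (-3, -1), (-2, -1)])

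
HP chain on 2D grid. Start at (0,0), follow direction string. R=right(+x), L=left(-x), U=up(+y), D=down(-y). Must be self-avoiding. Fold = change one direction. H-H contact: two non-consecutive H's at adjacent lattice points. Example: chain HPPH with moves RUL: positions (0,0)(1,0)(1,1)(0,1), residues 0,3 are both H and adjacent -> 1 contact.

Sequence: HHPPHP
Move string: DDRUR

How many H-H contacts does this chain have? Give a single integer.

Positions: [(0, 0), (0, -1), (0, -2), (1, -2), (1, -1), (2, -1)]
H-H contact: residue 1 @(0,-1) - residue 4 @(1, -1)

Answer: 1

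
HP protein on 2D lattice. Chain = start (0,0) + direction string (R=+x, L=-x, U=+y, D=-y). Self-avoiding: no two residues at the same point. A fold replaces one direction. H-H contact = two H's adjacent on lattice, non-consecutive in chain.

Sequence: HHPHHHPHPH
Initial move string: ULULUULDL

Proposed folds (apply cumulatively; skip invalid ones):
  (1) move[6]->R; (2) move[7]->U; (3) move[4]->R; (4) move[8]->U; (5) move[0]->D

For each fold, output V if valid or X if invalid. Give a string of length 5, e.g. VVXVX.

Answer: XVXVV

Derivation:
Initial: ULULUULDL -> [(0, 0), (0, 1), (-1, 1), (-1, 2), (-2, 2), (-2, 3), (-2, 4), (-3, 4), (-3, 3), (-4, 3)]
Fold 1: move[6]->R => ULULUURDL INVALID (collision), skipped
Fold 2: move[7]->U => ULULUULUL VALID
Fold 3: move[4]->R => ULULRULUL INVALID (collision), skipped
Fold 4: move[8]->U => ULULUULUU VALID
Fold 5: move[0]->D => DLULUULUU VALID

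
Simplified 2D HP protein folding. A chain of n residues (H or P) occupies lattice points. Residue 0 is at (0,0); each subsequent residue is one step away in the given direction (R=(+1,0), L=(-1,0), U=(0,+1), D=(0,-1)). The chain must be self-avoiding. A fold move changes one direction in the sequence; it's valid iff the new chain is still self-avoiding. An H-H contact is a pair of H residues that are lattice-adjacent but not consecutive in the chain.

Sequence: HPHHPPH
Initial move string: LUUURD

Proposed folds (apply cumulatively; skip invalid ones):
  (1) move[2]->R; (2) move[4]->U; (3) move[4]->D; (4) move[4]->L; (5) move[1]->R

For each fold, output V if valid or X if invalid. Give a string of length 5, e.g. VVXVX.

Initial: LUUURD -> [(0, 0), (-1, 0), (-1, 1), (-1, 2), (-1, 3), (0, 3), (0, 2)]
Fold 1: move[2]->R => LURURD VALID
Fold 2: move[4]->U => LURUUD INVALID (collision), skipped
Fold 3: move[4]->D => LURUDD INVALID (collision), skipped
Fold 4: move[4]->L => LURULD INVALID (collision), skipped
Fold 5: move[1]->R => LRRURD INVALID (collision), skipped

Answer: VXXXX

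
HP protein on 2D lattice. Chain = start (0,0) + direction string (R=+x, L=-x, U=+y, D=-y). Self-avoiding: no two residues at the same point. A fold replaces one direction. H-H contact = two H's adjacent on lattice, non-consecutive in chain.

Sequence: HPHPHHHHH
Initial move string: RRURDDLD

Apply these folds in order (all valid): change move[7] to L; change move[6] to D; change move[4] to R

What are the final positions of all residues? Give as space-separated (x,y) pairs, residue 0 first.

Initial moves: RRURDDLD
Fold: move[7]->L => RRURDDLL (positions: [(0, 0), (1, 0), (2, 0), (2, 1), (3, 1), (3, 0), (3, -1), (2, -1), (1, -1)])
Fold: move[6]->D => RRURDDDL (positions: [(0, 0), (1, 0), (2, 0), (2, 1), (3, 1), (3, 0), (3, -1), (3, -2), (2, -2)])
Fold: move[4]->R => RRURRDDL (positions: [(0, 0), (1, 0), (2, 0), (2, 1), (3, 1), (4, 1), (4, 0), (4, -1), (3, -1)])

Answer: (0,0) (1,0) (2,0) (2,1) (3,1) (4,1) (4,0) (4,-1) (3,-1)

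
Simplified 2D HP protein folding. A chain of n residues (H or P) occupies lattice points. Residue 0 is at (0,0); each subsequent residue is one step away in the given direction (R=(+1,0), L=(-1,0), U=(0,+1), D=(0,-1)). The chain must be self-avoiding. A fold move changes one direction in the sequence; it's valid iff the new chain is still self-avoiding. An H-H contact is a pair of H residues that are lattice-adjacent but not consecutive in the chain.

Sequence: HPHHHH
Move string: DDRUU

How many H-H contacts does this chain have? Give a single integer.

Answer: 1

Derivation:
Positions: [(0, 0), (0, -1), (0, -2), (1, -2), (1, -1), (1, 0)]
H-H contact: residue 0 @(0,0) - residue 5 @(1, 0)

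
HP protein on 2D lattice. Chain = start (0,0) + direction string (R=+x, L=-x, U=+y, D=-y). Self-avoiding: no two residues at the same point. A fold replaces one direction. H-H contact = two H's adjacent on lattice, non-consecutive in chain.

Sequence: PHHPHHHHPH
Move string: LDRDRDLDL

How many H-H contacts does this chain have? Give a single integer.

Positions: [(0, 0), (-1, 0), (-1, -1), (0, -1), (0, -2), (1, -2), (1, -3), (0, -3), (0, -4), (-1, -4)]
H-H contact: residue 4 @(0,-2) - residue 7 @(0, -3)

Answer: 1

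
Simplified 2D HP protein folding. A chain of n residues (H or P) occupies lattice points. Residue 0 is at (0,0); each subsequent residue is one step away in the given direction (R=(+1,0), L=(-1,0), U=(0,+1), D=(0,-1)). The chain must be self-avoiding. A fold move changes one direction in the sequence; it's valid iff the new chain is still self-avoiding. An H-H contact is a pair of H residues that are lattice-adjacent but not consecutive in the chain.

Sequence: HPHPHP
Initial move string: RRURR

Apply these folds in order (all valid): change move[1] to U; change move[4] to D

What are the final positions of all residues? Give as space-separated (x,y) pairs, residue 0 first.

Answer: (0,0) (1,0) (1,1) (1,2) (2,2) (2,1)

Derivation:
Initial moves: RRURR
Fold: move[1]->U => RUURR (positions: [(0, 0), (1, 0), (1, 1), (1, 2), (2, 2), (3, 2)])
Fold: move[4]->D => RUURD (positions: [(0, 0), (1, 0), (1, 1), (1, 2), (2, 2), (2, 1)])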